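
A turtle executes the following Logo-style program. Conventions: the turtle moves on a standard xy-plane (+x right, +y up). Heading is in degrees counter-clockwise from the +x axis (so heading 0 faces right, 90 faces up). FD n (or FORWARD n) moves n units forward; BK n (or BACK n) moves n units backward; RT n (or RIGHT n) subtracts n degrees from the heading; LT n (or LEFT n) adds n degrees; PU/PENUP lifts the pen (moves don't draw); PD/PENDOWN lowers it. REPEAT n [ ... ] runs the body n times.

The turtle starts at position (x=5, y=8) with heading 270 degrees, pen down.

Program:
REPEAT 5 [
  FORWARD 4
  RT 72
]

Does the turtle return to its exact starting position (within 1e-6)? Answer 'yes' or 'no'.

Answer: yes

Derivation:
Executing turtle program step by step:
Start: pos=(5,8), heading=270, pen down
REPEAT 5 [
  -- iteration 1/5 --
  FD 4: (5,8) -> (5,4) [heading=270, draw]
  RT 72: heading 270 -> 198
  -- iteration 2/5 --
  FD 4: (5,4) -> (1.196,2.764) [heading=198, draw]
  RT 72: heading 198 -> 126
  -- iteration 3/5 --
  FD 4: (1.196,2.764) -> (-1.155,6) [heading=126, draw]
  RT 72: heading 126 -> 54
  -- iteration 4/5 --
  FD 4: (-1.155,6) -> (1.196,9.236) [heading=54, draw]
  RT 72: heading 54 -> 342
  -- iteration 5/5 --
  FD 4: (1.196,9.236) -> (5,8) [heading=342, draw]
  RT 72: heading 342 -> 270
]
Final: pos=(5,8), heading=270, 5 segment(s) drawn

Start position: (5, 8)
Final position: (5, 8)
Distance = 0; < 1e-6 -> CLOSED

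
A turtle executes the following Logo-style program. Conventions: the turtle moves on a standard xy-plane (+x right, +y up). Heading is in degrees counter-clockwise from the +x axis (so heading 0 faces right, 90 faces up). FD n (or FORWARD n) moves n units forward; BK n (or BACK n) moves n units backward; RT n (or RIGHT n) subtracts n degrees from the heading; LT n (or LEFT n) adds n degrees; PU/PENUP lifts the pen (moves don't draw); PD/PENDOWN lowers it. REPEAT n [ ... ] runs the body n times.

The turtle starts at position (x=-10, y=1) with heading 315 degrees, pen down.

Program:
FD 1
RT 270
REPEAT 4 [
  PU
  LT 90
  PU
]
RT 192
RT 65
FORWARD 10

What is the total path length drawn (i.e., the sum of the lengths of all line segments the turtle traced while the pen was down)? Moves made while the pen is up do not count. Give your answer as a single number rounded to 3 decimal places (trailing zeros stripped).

Answer: 1

Derivation:
Executing turtle program step by step:
Start: pos=(-10,1), heading=315, pen down
FD 1: (-10,1) -> (-9.293,0.293) [heading=315, draw]
RT 270: heading 315 -> 45
REPEAT 4 [
  -- iteration 1/4 --
  PU: pen up
  LT 90: heading 45 -> 135
  PU: pen up
  -- iteration 2/4 --
  PU: pen up
  LT 90: heading 135 -> 225
  PU: pen up
  -- iteration 3/4 --
  PU: pen up
  LT 90: heading 225 -> 315
  PU: pen up
  -- iteration 4/4 --
  PU: pen up
  LT 90: heading 315 -> 45
  PU: pen up
]
RT 192: heading 45 -> 213
RT 65: heading 213 -> 148
FD 10: (-9.293,0.293) -> (-17.773,5.592) [heading=148, move]
Final: pos=(-17.773,5.592), heading=148, 1 segment(s) drawn

Segment lengths:
  seg 1: (-10,1) -> (-9.293,0.293), length = 1
Total = 1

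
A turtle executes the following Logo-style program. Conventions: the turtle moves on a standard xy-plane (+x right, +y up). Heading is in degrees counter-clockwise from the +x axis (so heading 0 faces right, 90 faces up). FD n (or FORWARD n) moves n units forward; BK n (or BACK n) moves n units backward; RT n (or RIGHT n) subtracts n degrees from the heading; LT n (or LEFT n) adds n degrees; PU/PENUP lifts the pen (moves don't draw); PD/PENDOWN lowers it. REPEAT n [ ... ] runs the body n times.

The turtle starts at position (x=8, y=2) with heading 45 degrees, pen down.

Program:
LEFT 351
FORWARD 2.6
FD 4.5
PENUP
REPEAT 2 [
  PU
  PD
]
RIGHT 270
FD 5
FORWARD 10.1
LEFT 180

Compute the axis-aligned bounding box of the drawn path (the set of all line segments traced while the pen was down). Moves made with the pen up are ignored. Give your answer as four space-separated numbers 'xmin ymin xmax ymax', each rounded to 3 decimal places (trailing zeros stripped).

Answer: 4.868 2 13.744 18.389

Derivation:
Executing turtle program step by step:
Start: pos=(8,2), heading=45, pen down
LT 351: heading 45 -> 36
FD 2.6: (8,2) -> (10.103,3.528) [heading=36, draw]
FD 4.5: (10.103,3.528) -> (13.744,6.173) [heading=36, draw]
PU: pen up
REPEAT 2 [
  -- iteration 1/2 --
  PU: pen up
  PD: pen down
  -- iteration 2/2 --
  PU: pen up
  PD: pen down
]
RT 270: heading 36 -> 126
FD 5: (13.744,6.173) -> (10.805,10.218) [heading=126, draw]
FD 10.1: (10.805,10.218) -> (4.868,18.389) [heading=126, draw]
LT 180: heading 126 -> 306
Final: pos=(4.868,18.389), heading=306, 4 segment(s) drawn

Segment endpoints: x in {4.868, 8, 10.103, 10.805, 13.744}, y in {2, 3.528, 6.173, 10.218, 18.389}
xmin=4.868, ymin=2, xmax=13.744, ymax=18.389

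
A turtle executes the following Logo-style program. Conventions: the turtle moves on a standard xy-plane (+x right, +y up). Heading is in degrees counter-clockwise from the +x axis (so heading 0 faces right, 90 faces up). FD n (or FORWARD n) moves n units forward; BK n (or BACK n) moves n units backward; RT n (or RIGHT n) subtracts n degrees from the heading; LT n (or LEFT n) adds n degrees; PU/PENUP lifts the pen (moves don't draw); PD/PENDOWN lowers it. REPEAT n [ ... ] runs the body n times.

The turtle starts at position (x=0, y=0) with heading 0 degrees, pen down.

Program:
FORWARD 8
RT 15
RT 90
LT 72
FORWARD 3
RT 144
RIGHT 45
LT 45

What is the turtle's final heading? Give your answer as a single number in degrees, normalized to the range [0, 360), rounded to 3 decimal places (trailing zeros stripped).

Executing turtle program step by step:
Start: pos=(0,0), heading=0, pen down
FD 8: (0,0) -> (8,0) [heading=0, draw]
RT 15: heading 0 -> 345
RT 90: heading 345 -> 255
LT 72: heading 255 -> 327
FD 3: (8,0) -> (10.516,-1.634) [heading=327, draw]
RT 144: heading 327 -> 183
RT 45: heading 183 -> 138
LT 45: heading 138 -> 183
Final: pos=(10.516,-1.634), heading=183, 2 segment(s) drawn

Answer: 183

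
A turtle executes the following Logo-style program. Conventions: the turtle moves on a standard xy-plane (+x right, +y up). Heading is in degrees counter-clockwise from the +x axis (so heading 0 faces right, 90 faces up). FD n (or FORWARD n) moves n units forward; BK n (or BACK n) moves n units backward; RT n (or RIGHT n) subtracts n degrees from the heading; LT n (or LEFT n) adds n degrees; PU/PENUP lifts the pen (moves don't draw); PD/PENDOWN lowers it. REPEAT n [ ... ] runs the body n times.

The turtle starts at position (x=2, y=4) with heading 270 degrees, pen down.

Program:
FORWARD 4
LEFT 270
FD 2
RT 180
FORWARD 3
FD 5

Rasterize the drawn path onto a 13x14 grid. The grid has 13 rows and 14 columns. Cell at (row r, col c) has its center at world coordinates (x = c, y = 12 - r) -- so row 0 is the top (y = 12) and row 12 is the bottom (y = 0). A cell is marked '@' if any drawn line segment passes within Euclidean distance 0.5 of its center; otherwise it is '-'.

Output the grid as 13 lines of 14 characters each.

Segment 0: (2,4) -> (2,0)
Segment 1: (2,0) -> (-0,0)
Segment 2: (-0,0) -> (3,0)
Segment 3: (3,0) -> (8,-0)

Answer: --------------
--------------
--------------
--------------
--------------
--------------
--------------
--------------
--@-----------
--@-----------
--@-----------
--@-----------
@@@@@@@@@-----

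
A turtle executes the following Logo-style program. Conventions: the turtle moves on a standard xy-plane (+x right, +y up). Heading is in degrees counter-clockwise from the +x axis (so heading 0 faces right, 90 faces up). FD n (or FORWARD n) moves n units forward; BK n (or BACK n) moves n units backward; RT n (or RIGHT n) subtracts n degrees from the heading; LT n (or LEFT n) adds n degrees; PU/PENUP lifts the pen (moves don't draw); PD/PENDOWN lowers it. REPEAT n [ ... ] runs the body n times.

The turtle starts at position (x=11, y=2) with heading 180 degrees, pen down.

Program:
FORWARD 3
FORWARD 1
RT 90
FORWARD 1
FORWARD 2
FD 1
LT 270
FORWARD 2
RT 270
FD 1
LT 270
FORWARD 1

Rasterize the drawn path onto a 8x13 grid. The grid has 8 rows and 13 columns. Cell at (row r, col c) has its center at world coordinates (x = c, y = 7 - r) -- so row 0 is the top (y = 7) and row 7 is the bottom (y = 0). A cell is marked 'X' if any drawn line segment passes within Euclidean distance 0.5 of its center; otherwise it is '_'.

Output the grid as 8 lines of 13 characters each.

Answer: _________XX__
_______XXX___
_______X_____
_______X_____
_______X_____
_______XXXXX_
_____________
_____________

Derivation:
Segment 0: (11,2) -> (8,2)
Segment 1: (8,2) -> (7,2)
Segment 2: (7,2) -> (7,3)
Segment 3: (7,3) -> (7,5)
Segment 4: (7,5) -> (7,6)
Segment 5: (7,6) -> (9,6)
Segment 6: (9,6) -> (9,7)
Segment 7: (9,7) -> (10,7)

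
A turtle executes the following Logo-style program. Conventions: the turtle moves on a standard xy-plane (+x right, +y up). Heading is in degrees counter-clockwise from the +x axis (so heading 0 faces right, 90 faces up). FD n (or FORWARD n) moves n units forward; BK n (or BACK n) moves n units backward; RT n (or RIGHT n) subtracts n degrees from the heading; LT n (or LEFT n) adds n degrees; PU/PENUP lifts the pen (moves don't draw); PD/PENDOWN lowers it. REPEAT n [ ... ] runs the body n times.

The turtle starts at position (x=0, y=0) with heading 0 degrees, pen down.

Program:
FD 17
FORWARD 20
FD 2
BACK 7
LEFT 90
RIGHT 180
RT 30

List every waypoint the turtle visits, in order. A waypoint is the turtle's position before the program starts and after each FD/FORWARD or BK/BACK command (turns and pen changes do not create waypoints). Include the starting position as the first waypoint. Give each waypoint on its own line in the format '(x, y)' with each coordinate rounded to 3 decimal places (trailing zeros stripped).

Executing turtle program step by step:
Start: pos=(0,0), heading=0, pen down
FD 17: (0,0) -> (17,0) [heading=0, draw]
FD 20: (17,0) -> (37,0) [heading=0, draw]
FD 2: (37,0) -> (39,0) [heading=0, draw]
BK 7: (39,0) -> (32,0) [heading=0, draw]
LT 90: heading 0 -> 90
RT 180: heading 90 -> 270
RT 30: heading 270 -> 240
Final: pos=(32,0), heading=240, 4 segment(s) drawn
Waypoints (5 total):
(0, 0)
(17, 0)
(37, 0)
(39, 0)
(32, 0)

Answer: (0, 0)
(17, 0)
(37, 0)
(39, 0)
(32, 0)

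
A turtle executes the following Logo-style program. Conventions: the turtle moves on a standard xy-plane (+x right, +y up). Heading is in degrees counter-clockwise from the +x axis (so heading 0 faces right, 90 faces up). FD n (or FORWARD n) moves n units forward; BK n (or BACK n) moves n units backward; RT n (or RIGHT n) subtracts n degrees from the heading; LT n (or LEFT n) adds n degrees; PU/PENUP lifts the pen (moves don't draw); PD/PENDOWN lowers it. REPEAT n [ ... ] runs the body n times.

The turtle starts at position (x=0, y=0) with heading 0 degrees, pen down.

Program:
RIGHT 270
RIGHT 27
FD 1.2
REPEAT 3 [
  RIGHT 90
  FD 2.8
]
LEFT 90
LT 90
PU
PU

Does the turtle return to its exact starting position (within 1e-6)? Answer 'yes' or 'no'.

Answer: no

Derivation:
Executing turtle program step by step:
Start: pos=(0,0), heading=0, pen down
RT 270: heading 0 -> 90
RT 27: heading 90 -> 63
FD 1.2: (0,0) -> (0.545,1.069) [heading=63, draw]
REPEAT 3 [
  -- iteration 1/3 --
  RT 90: heading 63 -> 333
  FD 2.8: (0.545,1.069) -> (3.04,-0.202) [heading=333, draw]
  -- iteration 2/3 --
  RT 90: heading 333 -> 243
  FD 2.8: (3.04,-0.202) -> (1.768,-2.697) [heading=243, draw]
  -- iteration 3/3 --
  RT 90: heading 243 -> 153
  FD 2.8: (1.768,-2.697) -> (-0.726,-1.426) [heading=153, draw]
]
LT 90: heading 153 -> 243
LT 90: heading 243 -> 333
PU: pen up
PU: pen up
Final: pos=(-0.726,-1.426), heading=333, 4 segment(s) drawn

Start position: (0, 0)
Final position: (-0.726, -1.426)
Distance = 1.6; >= 1e-6 -> NOT closed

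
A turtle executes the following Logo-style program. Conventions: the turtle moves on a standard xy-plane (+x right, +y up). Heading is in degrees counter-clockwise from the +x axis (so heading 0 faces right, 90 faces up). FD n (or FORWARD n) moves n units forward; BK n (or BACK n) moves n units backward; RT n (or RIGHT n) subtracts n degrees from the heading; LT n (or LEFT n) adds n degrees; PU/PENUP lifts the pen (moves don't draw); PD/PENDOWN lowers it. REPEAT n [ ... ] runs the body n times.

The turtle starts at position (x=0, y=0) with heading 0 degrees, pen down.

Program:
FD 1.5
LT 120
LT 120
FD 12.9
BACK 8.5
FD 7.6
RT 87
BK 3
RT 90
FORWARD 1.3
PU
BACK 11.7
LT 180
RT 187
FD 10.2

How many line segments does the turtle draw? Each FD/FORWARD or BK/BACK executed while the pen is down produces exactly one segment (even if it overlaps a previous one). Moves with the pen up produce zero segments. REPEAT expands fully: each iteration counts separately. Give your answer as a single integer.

Answer: 6

Derivation:
Executing turtle program step by step:
Start: pos=(0,0), heading=0, pen down
FD 1.5: (0,0) -> (1.5,0) [heading=0, draw]
LT 120: heading 0 -> 120
LT 120: heading 120 -> 240
FD 12.9: (1.5,0) -> (-4.95,-11.172) [heading=240, draw]
BK 8.5: (-4.95,-11.172) -> (-0.7,-3.811) [heading=240, draw]
FD 7.6: (-0.7,-3.811) -> (-4.5,-10.392) [heading=240, draw]
RT 87: heading 240 -> 153
BK 3: (-4.5,-10.392) -> (-1.827,-11.754) [heading=153, draw]
RT 90: heading 153 -> 63
FD 1.3: (-1.827,-11.754) -> (-1.237,-10.596) [heading=63, draw]
PU: pen up
BK 11.7: (-1.237,-10.596) -> (-6.548,-21.021) [heading=63, move]
LT 180: heading 63 -> 243
RT 187: heading 243 -> 56
FD 10.2: (-6.548,-21.021) -> (-0.845,-12.565) [heading=56, move]
Final: pos=(-0.845,-12.565), heading=56, 6 segment(s) drawn
Segments drawn: 6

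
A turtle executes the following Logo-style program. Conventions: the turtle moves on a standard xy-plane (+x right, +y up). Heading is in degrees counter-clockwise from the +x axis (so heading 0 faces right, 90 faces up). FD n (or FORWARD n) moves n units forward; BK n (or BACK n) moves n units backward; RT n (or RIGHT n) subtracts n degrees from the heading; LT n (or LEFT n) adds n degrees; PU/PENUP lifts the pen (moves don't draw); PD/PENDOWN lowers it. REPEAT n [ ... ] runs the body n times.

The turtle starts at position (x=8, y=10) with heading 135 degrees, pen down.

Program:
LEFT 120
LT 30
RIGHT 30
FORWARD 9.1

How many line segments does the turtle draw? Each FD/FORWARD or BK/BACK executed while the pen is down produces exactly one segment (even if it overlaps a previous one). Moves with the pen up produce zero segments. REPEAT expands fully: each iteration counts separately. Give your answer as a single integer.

Answer: 1

Derivation:
Executing turtle program step by step:
Start: pos=(8,10), heading=135, pen down
LT 120: heading 135 -> 255
LT 30: heading 255 -> 285
RT 30: heading 285 -> 255
FD 9.1: (8,10) -> (5.645,1.21) [heading=255, draw]
Final: pos=(5.645,1.21), heading=255, 1 segment(s) drawn
Segments drawn: 1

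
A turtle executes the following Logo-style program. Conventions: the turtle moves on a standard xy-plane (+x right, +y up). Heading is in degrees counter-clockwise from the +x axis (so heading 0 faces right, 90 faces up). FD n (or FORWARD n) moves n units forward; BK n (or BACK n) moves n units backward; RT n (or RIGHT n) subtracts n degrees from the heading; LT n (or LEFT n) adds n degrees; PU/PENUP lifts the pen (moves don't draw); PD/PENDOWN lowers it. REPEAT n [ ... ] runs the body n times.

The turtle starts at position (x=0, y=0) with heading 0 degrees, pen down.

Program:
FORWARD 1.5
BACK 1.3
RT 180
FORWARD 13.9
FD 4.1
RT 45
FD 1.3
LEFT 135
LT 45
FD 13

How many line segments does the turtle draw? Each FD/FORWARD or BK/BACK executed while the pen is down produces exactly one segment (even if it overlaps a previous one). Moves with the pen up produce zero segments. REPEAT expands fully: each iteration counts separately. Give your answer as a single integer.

Answer: 6

Derivation:
Executing turtle program step by step:
Start: pos=(0,0), heading=0, pen down
FD 1.5: (0,0) -> (1.5,0) [heading=0, draw]
BK 1.3: (1.5,0) -> (0.2,0) [heading=0, draw]
RT 180: heading 0 -> 180
FD 13.9: (0.2,0) -> (-13.7,0) [heading=180, draw]
FD 4.1: (-13.7,0) -> (-17.8,0) [heading=180, draw]
RT 45: heading 180 -> 135
FD 1.3: (-17.8,0) -> (-18.719,0.919) [heading=135, draw]
LT 135: heading 135 -> 270
LT 45: heading 270 -> 315
FD 13: (-18.719,0.919) -> (-9.527,-8.273) [heading=315, draw]
Final: pos=(-9.527,-8.273), heading=315, 6 segment(s) drawn
Segments drawn: 6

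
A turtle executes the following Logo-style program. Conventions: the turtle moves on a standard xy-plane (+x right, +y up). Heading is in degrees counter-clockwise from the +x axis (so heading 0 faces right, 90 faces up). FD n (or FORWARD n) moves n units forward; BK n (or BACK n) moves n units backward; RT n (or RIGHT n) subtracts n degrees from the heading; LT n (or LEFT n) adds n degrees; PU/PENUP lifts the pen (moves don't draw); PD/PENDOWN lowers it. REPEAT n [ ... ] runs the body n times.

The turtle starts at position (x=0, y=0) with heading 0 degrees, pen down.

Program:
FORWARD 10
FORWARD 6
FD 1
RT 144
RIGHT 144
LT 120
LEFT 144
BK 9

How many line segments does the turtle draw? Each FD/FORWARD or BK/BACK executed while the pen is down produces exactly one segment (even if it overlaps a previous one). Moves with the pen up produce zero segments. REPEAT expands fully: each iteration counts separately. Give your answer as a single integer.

Executing turtle program step by step:
Start: pos=(0,0), heading=0, pen down
FD 10: (0,0) -> (10,0) [heading=0, draw]
FD 6: (10,0) -> (16,0) [heading=0, draw]
FD 1: (16,0) -> (17,0) [heading=0, draw]
RT 144: heading 0 -> 216
RT 144: heading 216 -> 72
LT 120: heading 72 -> 192
LT 144: heading 192 -> 336
BK 9: (17,0) -> (8.778,3.661) [heading=336, draw]
Final: pos=(8.778,3.661), heading=336, 4 segment(s) drawn
Segments drawn: 4

Answer: 4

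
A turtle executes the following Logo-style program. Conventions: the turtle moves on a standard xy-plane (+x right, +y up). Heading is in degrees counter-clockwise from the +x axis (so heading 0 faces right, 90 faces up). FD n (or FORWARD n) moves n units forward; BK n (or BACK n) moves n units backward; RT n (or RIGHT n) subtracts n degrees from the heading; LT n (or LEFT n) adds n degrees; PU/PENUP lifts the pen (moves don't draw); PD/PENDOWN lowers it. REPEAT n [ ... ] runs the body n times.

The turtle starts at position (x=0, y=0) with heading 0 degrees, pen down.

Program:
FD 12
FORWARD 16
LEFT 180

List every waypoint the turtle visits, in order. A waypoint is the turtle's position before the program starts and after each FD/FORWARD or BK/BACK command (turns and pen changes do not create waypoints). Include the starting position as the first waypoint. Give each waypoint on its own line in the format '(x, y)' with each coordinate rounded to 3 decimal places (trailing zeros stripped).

Executing turtle program step by step:
Start: pos=(0,0), heading=0, pen down
FD 12: (0,0) -> (12,0) [heading=0, draw]
FD 16: (12,0) -> (28,0) [heading=0, draw]
LT 180: heading 0 -> 180
Final: pos=(28,0), heading=180, 2 segment(s) drawn
Waypoints (3 total):
(0, 0)
(12, 0)
(28, 0)

Answer: (0, 0)
(12, 0)
(28, 0)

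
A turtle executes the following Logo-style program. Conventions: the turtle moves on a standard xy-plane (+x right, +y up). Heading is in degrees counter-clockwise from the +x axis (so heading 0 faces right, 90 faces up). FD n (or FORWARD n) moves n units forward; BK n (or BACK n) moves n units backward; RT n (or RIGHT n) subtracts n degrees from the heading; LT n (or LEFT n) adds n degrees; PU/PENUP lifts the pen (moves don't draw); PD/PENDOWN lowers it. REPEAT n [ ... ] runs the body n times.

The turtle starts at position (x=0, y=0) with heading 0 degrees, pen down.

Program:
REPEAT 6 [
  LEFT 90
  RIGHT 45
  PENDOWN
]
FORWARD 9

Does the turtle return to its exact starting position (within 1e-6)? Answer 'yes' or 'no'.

Answer: no

Derivation:
Executing turtle program step by step:
Start: pos=(0,0), heading=0, pen down
REPEAT 6 [
  -- iteration 1/6 --
  LT 90: heading 0 -> 90
  RT 45: heading 90 -> 45
  PD: pen down
  -- iteration 2/6 --
  LT 90: heading 45 -> 135
  RT 45: heading 135 -> 90
  PD: pen down
  -- iteration 3/6 --
  LT 90: heading 90 -> 180
  RT 45: heading 180 -> 135
  PD: pen down
  -- iteration 4/6 --
  LT 90: heading 135 -> 225
  RT 45: heading 225 -> 180
  PD: pen down
  -- iteration 5/6 --
  LT 90: heading 180 -> 270
  RT 45: heading 270 -> 225
  PD: pen down
  -- iteration 6/6 --
  LT 90: heading 225 -> 315
  RT 45: heading 315 -> 270
  PD: pen down
]
FD 9: (0,0) -> (0,-9) [heading=270, draw]
Final: pos=(0,-9), heading=270, 1 segment(s) drawn

Start position: (0, 0)
Final position: (0, -9)
Distance = 9; >= 1e-6 -> NOT closed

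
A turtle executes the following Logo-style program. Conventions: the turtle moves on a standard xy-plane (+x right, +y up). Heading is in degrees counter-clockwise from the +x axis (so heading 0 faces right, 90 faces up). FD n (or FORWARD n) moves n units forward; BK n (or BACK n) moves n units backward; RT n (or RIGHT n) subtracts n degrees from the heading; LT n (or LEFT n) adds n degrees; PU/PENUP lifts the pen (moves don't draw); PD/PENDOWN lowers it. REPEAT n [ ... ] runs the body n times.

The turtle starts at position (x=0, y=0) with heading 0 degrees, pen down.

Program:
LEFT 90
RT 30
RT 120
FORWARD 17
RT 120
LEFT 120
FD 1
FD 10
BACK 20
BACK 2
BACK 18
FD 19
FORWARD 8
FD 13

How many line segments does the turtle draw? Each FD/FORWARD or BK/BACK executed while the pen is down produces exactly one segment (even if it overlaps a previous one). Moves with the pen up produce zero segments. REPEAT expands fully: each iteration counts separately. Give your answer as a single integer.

Answer: 9

Derivation:
Executing turtle program step by step:
Start: pos=(0,0), heading=0, pen down
LT 90: heading 0 -> 90
RT 30: heading 90 -> 60
RT 120: heading 60 -> 300
FD 17: (0,0) -> (8.5,-14.722) [heading=300, draw]
RT 120: heading 300 -> 180
LT 120: heading 180 -> 300
FD 1: (8.5,-14.722) -> (9,-15.588) [heading=300, draw]
FD 10: (9,-15.588) -> (14,-24.249) [heading=300, draw]
BK 20: (14,-24.249) -> (4,-6.928) [heading=300, draw]
BK 2: (4,-6.928) -> (3,-5.196) [heading=300, draw]
BK 18: (3,-5.196) -> (-6,10.392) [heading=300, draw]
FD 19: (-6,10.392) -> (3.5,-6.062) [heading=300, draw]
FD 8: (3.5,-6.062) -> (7.5,-12.99) [heading=300, draw]
FD 13: (7.5,-12.99) -> (14,-24.249) [heading=300, draw]
Final: pos=(14,-24.249), heading=300, 9 segment(s) drawn
Segments drawn: 9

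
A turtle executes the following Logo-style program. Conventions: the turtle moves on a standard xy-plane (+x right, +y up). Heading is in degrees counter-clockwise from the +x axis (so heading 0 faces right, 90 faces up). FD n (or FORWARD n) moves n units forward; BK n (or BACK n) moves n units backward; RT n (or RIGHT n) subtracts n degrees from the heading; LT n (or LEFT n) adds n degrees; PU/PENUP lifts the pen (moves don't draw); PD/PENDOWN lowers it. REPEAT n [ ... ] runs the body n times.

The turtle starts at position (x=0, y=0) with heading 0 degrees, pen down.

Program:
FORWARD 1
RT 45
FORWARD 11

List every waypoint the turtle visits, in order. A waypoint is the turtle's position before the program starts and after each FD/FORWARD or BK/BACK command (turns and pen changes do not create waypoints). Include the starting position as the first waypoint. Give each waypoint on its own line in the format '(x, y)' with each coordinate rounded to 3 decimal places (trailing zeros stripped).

Executing turtle program step by step:
Start: pos=(0,0), heading=0, pen down
FD 1: (0,0) -> (1,0) [heading=0, draw]
RT 45: heading 0 -> 315
FD 11: (1,0) -> (8.778,-7.778) [heading=315, draw]
Final: pos=(8.778,-7.778), heading=315, 2 segment(s) drawn
Waypoints (3 total):
(0, 0)
(1, 0)
(8.778, -7.778)

Answer: (0, 0)
(1, 0)
(8.778, -7.778)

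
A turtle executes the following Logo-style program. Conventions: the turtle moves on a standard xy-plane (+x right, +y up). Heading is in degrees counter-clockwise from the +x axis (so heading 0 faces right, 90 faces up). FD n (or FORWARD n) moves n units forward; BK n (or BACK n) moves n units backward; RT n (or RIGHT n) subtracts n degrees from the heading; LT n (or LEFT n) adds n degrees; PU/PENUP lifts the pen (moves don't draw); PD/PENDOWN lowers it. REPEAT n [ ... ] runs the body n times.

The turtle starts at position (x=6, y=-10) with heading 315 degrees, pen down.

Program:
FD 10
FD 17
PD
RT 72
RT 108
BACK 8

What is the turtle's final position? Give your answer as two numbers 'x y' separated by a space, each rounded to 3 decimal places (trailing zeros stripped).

Answer: 30.749 -34.749

Derivation:
Executing turtle program step by step:
Start: pos=(6,-10), heading=315, pen down
FD 10: (6,-10) -> (13.071,-17.071) [heading=315, draw]
FD 17: (13.071,-17.071) -> (25.092,-29.092) [heading=315, draw]
PD: pen down
RT 72: heading 315 -> 243
RT 108: heading 243 -> 135
BK 8: (25.092,-29.092) -> (30.749,-34.749) [heading=135, draw]
Final: pos=(30.749,-34.749), heading=135, 3 segment(s) drawn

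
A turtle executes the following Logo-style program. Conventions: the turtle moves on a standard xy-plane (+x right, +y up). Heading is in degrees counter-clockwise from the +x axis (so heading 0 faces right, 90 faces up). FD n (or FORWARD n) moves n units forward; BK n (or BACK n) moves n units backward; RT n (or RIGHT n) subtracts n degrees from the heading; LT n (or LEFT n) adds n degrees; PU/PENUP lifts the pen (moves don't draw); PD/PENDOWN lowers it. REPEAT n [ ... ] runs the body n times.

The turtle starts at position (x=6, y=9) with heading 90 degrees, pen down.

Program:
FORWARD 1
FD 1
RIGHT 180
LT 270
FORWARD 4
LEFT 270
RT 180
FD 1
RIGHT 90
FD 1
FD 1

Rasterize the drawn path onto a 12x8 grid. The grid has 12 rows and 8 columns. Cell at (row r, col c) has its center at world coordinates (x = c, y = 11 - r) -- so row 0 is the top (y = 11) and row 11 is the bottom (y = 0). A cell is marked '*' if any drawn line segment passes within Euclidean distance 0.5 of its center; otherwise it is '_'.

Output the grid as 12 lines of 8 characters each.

Segment 0: (6,9) -> (6,10)
Segment 1: (6,10) -> (6,11)
Segment 2: (6,11) -> (2,11)
Segment 3: (2,11) -> (2,10)
Segment 4: (2,10) -> (1,10)
Segment 5: (1,10) -> (-0,10)

Answer: __*****_
***___*_
______*_
________
________
________
________
________
________
________
________
________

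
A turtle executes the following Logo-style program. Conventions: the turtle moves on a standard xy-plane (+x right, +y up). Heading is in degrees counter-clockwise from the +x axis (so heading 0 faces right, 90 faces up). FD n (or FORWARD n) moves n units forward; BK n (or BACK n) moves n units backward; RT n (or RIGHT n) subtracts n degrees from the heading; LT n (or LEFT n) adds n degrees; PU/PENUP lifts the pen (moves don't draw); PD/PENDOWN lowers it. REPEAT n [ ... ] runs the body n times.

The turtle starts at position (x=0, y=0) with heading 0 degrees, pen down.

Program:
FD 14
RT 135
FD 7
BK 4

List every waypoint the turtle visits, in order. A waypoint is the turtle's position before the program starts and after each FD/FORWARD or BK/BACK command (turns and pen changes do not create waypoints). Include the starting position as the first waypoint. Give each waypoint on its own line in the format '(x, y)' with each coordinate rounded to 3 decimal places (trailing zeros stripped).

Executing turtle program step by step:
Start: pos=(0,0), heading=0, pen down
FD 14: (0,0) -> (14,0) [heading=0, draw]
RT 135: heading 0 -> 225
FD 7: (14,0) -> (9.05,-4.95) [heading=225, draw]
BK 4: (9.05,-4.95) -> (11.879,-2.121) [heading=225, draw]
Final: pos=(11.879,-2.121), heading=225, 3 segment(s) drawn
Waypoints (4 total):
(0, 0)
(14, 0)
(9.05, -4.95)
(11.879, -2.121)

Answer: (0, 0)
(14, 0)
(9.05, -4.95)
(11.879, -2.121)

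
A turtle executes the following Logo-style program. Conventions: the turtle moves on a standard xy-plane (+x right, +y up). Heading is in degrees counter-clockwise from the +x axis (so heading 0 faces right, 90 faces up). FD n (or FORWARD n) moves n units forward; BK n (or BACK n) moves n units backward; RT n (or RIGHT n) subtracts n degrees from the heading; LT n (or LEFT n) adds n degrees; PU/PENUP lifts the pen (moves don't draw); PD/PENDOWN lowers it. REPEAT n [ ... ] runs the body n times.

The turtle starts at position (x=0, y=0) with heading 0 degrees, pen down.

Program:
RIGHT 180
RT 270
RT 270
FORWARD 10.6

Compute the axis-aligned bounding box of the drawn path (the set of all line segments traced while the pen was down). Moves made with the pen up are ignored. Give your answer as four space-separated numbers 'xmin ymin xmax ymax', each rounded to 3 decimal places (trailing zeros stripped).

Executing turtle program step by step:
Start: pos=(0,0), heading=0, pen down
RT 180: heading 0 -> 180
RT 270: heading 180 -> 270
RT 270: heading 270 -> 0
FD 10.6: (0,0) -> (10.6,0) [heading=0, draw]
Final: pos=(10.6,0), heading=0, 1 segment(s) drawn

Segment endpoints: x in {0, 10.6}, y in {0, 0}
xmin=0, ymin=0, xmax=10.6, ymax=0

Answer: 0 0 10.6 0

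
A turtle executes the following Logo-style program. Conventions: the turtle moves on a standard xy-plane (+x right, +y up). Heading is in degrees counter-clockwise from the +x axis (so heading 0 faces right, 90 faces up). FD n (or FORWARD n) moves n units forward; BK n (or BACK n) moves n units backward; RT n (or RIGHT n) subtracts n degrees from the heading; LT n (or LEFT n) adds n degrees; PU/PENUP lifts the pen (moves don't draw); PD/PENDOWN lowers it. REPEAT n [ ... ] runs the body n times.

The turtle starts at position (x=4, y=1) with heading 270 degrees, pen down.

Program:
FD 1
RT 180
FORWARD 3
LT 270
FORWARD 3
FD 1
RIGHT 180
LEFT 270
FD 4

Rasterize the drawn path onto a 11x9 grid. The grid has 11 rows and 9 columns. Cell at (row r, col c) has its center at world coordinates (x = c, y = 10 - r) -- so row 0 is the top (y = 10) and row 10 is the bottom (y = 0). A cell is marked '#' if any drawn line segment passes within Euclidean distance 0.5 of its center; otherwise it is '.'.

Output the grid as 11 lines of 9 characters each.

Answer: .........
.........
.........
........#
........#
........#
........#
....#####
....#....
....#....
....#....

Derivation:
Segment 0: (4,1) -> (4,0)
Segment 1: (4,0) -> (4,3)
Segment 2: (4,3) -> (7,3)
Segment 3: (7,3) -> (8,3)
Segment 4: (8,3) -> (8,7)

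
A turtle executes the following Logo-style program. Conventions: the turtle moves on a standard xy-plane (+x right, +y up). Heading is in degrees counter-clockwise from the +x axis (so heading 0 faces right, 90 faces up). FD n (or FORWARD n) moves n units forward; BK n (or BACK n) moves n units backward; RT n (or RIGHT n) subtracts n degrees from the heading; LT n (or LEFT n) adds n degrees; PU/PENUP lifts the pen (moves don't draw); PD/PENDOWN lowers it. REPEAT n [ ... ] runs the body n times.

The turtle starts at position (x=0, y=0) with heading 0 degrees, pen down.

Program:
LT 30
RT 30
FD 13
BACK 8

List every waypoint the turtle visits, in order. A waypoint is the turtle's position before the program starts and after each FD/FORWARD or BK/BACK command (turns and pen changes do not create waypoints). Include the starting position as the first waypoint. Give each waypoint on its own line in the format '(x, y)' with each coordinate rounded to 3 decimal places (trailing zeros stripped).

Executing turtle program step by step:
Start: pos=(0,0), heading=0, pen down
LT 30: heading 0 -> 30
RT 30: heading 30 -> 0
FD 13: (0,0) -> (13,0) [heading=0, draw]
BK 8: (13,0) -> (5,0) [heading=0, draw]
Final: pos=(5,0), heading=0, 2 segment(s) drawn
Waypoints (3 total):
(0, 0)
(13, 0)
(5, 0)

Answer: (0, 0)
(13, 0)
(5, 0)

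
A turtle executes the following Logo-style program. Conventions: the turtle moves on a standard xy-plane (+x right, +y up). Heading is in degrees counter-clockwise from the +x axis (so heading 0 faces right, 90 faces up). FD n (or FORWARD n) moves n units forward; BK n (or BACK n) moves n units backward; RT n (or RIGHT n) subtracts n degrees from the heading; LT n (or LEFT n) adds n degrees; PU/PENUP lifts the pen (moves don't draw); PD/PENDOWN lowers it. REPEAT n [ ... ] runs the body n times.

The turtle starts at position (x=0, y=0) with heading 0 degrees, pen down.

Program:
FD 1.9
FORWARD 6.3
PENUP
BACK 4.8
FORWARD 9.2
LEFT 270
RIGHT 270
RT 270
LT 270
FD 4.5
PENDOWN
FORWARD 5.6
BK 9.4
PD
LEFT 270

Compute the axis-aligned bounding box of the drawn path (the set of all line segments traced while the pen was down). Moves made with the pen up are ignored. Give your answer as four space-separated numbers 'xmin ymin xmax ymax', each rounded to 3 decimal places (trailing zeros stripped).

Answer: 0 0 22.7 0

Derivation:
Executing turtle program step by step:
Start: pos=(0,0), heading=0, pen down
FD 1.9: (0,0) -> (1.9,0) [heading=0, draw]
FD 6.3: (1.9,0) -> (8.2,0) [heading=0, draw]
PU: pen up
BK 4.8: (8.2,0) -> (3.4,0) [heading=0, move]
FD 9.2: (3.4,0) -> (12.6,0) [heading=0, move]
LT 270: heading 0 -> 270
RT 270: heading 270 -> 0
RT 270: heading 0 -> 90
LT 270: heading 90 -> 0
FD 4.5: (12.6,0) -> (17.1,0) [heading=0, move]
PD: pen down
FD 5.6: (17.1,0) -> (22.7,0) [heading=0, draw]
BK 9.4: (22.7,0) -> (13.3,0) [heading=0, draw]
PD: pen down
LT 270: heading 0 -> 270
Final: pos=(13.3,0), heading=270, 4 segment(s) drawn

Segment endpoints: x in {0, 1.9, 8.2, 13.3, 17.1, 22.7}, y in {0}
xmin=0, ymin=0, xmax=22.7, ymax=0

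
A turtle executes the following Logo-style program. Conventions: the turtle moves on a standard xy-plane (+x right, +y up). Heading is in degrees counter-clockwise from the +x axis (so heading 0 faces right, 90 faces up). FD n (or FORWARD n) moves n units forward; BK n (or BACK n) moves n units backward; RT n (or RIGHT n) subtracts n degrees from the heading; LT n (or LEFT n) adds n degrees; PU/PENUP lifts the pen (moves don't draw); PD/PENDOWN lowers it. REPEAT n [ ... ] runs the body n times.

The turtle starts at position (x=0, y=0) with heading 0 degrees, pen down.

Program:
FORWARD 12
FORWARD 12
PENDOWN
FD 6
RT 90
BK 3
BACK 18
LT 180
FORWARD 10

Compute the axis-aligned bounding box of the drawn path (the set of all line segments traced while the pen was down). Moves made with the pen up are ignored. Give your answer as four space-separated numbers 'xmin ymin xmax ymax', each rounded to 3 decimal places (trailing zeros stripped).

Executing turtle program step by step:
Start: pos=(0,0), heading=0, pen down
FD 12: (0,0) -> (12,0) [heading=0, draw]
FD 12: (12,0) -> (24,0) [heading=0, draw]
PD: pen down
FD 6: (24,0) -> (30,0) [heading=0, draw]
RT 90: heading 0 -> 270
BK 3: (30,0) -> (30,3) [heading=270, draw]
BK 18: (30,3) -> (30,21) [heading=270, draw]
LT 180: heading 270 -> 90
FD 10: (30,21) -> (30,31) [heading=90, draw]
Final: pos=(30,31), heading=90, 6 segment(s) drawn

Segment endpoints: x in {0, 12, 24, 30}, y in {0, 3, 21, 31}
xmin=0, ymin=0, xmax=30, ymax=31

Answer: 0 0 30 31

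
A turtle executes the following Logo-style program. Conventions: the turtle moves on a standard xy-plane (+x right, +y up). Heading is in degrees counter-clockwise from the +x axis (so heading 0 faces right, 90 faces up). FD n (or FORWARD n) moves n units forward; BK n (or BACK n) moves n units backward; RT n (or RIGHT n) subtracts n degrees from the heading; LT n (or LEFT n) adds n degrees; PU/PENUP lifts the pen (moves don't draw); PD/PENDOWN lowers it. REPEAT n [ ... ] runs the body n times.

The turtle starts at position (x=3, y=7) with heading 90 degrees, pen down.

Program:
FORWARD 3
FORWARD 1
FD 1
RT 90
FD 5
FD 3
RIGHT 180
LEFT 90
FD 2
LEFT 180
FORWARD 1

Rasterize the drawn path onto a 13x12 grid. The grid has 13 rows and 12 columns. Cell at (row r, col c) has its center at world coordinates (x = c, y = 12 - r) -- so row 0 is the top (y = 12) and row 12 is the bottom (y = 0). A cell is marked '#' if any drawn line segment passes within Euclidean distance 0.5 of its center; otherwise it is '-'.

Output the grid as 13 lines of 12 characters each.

Segment 0: (3,7) -> (3,10)
Segment 1: (3,10) -> (3,11)
Segment 2: (3,11) -> (3,12)
Segment 3: (3,12) -> (8,12)
Segment 4: (8,12) -> (11,12)
Segment 5: (11,12) -> (11,10)
Segment 6: (11,10) -> (11,11)

Answer: ---#########
---#-------#
---#-------#
---#--------
---#--------
---#--------
------------
------------
------------
------------
------------
------------
------------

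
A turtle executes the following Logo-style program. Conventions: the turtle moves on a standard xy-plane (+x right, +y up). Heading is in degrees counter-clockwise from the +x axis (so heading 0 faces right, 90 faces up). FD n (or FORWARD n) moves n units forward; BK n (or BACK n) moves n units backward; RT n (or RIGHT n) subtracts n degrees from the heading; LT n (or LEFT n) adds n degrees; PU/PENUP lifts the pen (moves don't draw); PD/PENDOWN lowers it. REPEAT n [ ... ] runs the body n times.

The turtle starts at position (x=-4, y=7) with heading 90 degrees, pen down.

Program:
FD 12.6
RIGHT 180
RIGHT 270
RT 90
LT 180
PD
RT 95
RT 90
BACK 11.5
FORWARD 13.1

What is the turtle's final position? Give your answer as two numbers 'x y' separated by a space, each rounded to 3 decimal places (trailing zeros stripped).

Executing turtle program step by step:
Start: pos=(-4,7), heading=90, pen down
FD 12.6: (-4,7) -> (-4,19.6) [heading=90, draw]
RT 180: heading 90 -> 270
RT 270: heading 270 -> 0
RT 90: heading 0 -> 270
LT 180: heading 270 -> 90
PD: pen down
RT 95: heading 90 -> 355
RT 90: heading 355 -> 265
BK 11.5: (-4,19.6) -> (-2.998,31.056) [heading=265, draw]
FD 13.1: (-2.998,31.056) -> (-4.139,18.006) [heading=265, draw]
Final: pos=(-4.139,18.006), heading=265, 3 segment(s) drawn

Answer: -4.139 18.006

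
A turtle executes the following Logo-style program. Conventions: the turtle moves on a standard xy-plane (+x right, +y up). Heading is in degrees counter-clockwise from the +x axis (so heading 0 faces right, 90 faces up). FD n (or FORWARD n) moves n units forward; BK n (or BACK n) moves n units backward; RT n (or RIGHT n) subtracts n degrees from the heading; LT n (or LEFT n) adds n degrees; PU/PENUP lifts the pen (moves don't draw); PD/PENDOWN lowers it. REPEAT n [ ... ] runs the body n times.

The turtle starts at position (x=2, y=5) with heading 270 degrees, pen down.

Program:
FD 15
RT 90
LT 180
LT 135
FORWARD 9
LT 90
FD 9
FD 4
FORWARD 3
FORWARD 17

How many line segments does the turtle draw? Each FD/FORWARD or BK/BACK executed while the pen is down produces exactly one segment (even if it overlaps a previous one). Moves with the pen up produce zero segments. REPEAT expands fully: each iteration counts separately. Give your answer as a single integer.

Executing turtle program step by step:
Start: pos=(2,5), heading=270, pen down
FD 15: (2,5) -> (2,-10) [heading=270, draw]
RT 90: heading 270 -> 180
LT 180: heading 180 -> 0
LT 135: heading 0 -> 135
FD 9: (2,-10) -> (-4.364,-3.636) [heading=135, draw]
LT 90: heading 135 -> 225
FD 9: (-4.364,-3.636) -> (-10.728,-10) [heading=225, draw]
FD 4: (-10.728,-10) -> (-13.556,-12.828) [heading=225, draw]
FD 3: (-13.556,-12.828) -> (-15.678,-14.95) [heading=225, draw]
FD 17: (-15.678,-14.95) -> (-27.698,-26.971) [heading=225, draw]
Final: pos=(-27.698,-26.971), heading=225, 6 segment(s) drawn
Segments drawn: 6

Answer: 6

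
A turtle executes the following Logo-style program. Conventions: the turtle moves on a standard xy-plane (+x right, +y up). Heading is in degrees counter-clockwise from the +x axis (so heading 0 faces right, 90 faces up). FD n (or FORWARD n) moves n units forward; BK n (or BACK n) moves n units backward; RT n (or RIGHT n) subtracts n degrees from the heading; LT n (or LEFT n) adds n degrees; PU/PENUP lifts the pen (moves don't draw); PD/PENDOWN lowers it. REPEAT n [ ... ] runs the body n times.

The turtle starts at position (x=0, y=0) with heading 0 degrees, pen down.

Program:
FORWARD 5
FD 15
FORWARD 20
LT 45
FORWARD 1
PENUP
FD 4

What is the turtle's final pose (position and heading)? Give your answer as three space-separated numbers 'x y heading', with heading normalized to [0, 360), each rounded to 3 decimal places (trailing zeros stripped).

Executing turtle program step by step:
Start: pos=(0,0), heading=0, pen down
FD 5: (0,0) -> (5,0) [heading=0, draw]
FD 15: (5,0) -> (20,0) [heading=0, draw]
FD 20: (20,0) -> (40,0) [heading=0, draw]
LT 45: heading 0 -> 45
FD 1: (40,0) -> (40.707,0.707) [heading=45, draw]
PU: pen up
FD 4: (40.707,0.707) -> (43.536,3.536) [heading=45, move]
Final: pos=(43.536,3.536), heading=45, 4 segment(s) drawn

Answer: 43.536 3.536 45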